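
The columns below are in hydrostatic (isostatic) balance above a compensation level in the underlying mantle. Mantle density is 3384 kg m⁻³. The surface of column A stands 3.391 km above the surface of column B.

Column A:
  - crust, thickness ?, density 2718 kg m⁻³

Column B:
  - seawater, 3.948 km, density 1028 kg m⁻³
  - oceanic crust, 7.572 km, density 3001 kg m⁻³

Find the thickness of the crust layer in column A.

Take the compensation level at the base of the deeper column (depth z_c below the surface of column A) and equate Σ ρ_i t_i down to z_c; mantle fills any gap and the z_c terms cancel.
Column A: x×2718 + (z_c − 0 − x)×3384
Column B: 3.391×0 + 3.948×1028 + 7.572×3001 + (z_c − 3.391 − 11.52)×3384
The z_c×3384 term appears on both sides and cancels. Collect the known terms of each column as K = Σ(ρt)_known − 3384 × (depth of known layers): K_A = 0 − 3384×0 = 0; K_B = 26782.116 − 3384×(3.391 + 11.52) = −23676.708.
Balance: K_A − x×(3384 − 2718) = K_B, so x = (K_A − K_B)/(3384 − 2718) = 23676.7/666 = 35.6 km.

35.6 km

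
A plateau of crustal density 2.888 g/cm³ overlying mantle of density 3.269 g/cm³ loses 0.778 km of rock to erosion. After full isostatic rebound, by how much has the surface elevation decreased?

Rebound u = e ρ_c/ρ_m = 0.778 km × 2.888/3.269 = 0.6873 km.
Net surface drop = e − u = 0.778 km − 0.6873 km = e (ρ_m − ρ_c)/ρ_m = 0.0907 km.

0.0907 km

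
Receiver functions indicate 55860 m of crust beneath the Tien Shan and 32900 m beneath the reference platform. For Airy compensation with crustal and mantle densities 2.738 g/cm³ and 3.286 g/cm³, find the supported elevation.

Excess crust Δ = 55860 m − 32900 m = 22960 m, split between elevation h and root r with h + r = Δ.
Airy balance ρ_c h = (ρ_m − ρ_c) r gives r = h ρ_c/(ρ_m − ρ_c), so h (1 + ρ_c/(ρ_m − ρ_c)) = Δ, i.e. h = Δ (ρ_m − ρ_c)/ρ_m.
h = 22960 m × 0.548/3.286 = 3830 m.

3830 m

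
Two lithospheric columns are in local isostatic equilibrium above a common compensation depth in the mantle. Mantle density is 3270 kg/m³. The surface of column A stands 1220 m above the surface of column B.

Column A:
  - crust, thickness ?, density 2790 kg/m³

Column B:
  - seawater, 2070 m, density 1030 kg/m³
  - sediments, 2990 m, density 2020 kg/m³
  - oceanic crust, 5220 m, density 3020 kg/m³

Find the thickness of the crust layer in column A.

Take the compensation level at the base of the deeper column (depth z_c below the surface of column A) and equate Σ ρ_i t_i down to z_c; mantle fills any gap and the z_c terms cancel.
Column A: x×2790 + (z_c − 0 − x)×3270
Column B: 1220×0 + 2070×1030 + 2990×2020 + 5220×3020 + (z_c − 1220 − 10280)×3270
The z_c×3270 term appears on both sides and cancels. Collect the known terms of each column as K = Σ(ρt)_known − 3270 × (depth of known layers): K_A = 0 − 3270×0 = 0; K_B = 23936300 − 3270×(1220 + 10280) = −13668700.
Balance: K_A − x×(3270 − 2790) = K_B, so x = (K_A − K_B)/(3270 − 2790) = 13668700/480 = 28500 m.

28500 m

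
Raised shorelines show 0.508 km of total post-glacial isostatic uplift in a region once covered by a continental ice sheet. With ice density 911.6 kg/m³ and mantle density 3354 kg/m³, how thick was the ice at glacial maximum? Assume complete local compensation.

1.87 km

u = t ρ_ice/ρ_m → t = u ρ_m/ρ_ice = 0.508 km × 3354/911.6 = 1.87 km.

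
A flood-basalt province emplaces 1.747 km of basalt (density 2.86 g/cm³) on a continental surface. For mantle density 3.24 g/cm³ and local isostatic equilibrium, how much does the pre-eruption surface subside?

1.54 km

Subaerial loading: s = t ρ_load / ρ_m.
s = 1.747 km × 2.86/3.24 = 1.54 km.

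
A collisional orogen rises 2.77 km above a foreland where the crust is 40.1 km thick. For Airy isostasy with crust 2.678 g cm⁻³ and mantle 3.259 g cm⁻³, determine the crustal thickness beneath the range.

55.6 km

Root depth r = h ρ_c / (ρ_m − ρ_c) = 2.77 km × 2.678 / 0.581 = 12.77 km.
Total thickness = T + h + r = 40.1 km + 2.77 km + 12.77 km = 55.6 km.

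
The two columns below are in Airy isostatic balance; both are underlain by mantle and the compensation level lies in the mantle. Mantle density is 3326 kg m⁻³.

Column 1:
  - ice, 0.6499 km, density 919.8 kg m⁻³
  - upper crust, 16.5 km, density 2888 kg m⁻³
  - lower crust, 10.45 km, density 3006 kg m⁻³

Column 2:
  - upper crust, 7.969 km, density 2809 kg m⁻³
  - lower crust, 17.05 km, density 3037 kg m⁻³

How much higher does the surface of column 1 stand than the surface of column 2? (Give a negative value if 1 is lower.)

0.928 km

For any compensation level in the mantle, the mantle terms cancel and isostasy reduces to e = (Σt_1 − Σt_2) − (Σ(ρt)_1 − Σ(ρt)_2) / ρ_m.
Σt_1 = 27.5999 km; Σt_2 = 25.019 km; Σ(ρt)_1 = 79662.478; Σ(ρt)_2 = 74165.771 (in km·kg m⁻³).
e = (27.5999 − 25.019) − (79662.478 − 74165.771) / 3326 = 0.928 km.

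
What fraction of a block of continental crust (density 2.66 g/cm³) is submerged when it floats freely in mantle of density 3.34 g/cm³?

79.6%

Submerged fraction = ρ_obj/ρ_fluid = 2.66/3.34 = 79.6%.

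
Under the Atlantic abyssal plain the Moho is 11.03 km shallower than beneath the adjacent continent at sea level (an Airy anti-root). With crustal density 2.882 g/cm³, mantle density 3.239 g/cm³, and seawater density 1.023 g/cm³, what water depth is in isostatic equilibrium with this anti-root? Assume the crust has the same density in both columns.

Replacing a thickness d of crust by seawater at the top must be balanced by replacing crust with mantle at the base: d (ρ_c − ρ_w) = a (ρ_m − ρ_c).
d = a (ρ_m − ρ_c)/(ρ_c − ρ_w) = 11.03 km × 0.357/1.859 = 2.12 km.

2.12 km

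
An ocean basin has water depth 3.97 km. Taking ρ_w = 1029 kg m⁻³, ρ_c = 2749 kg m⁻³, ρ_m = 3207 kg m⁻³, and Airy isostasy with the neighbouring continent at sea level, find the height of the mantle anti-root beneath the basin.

14.9 km

Balancing pressure at the compensation depth: replacing crust with seawater at the top is compensated by replacing crust with mantle at the base: d (ρ_c − ρ_w) = a (ρ_m − ρ_c).
a = d (ρ_c − ρ_w)/(ρ_m − ρ_c) = 3.97 km × 1720/458 = 14.9 km.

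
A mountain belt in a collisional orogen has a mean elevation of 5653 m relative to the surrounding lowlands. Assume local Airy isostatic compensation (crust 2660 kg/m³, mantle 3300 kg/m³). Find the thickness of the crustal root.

Isostatic balance requires: the weight of the topography is balanced by the buoyancy of the root, ρ_c h = (ρ_m − ρ_c) r.
r = h · ρ_c / (ρ_m − ρ_c) = 5653 m × 2660 / (3300 − 2660) = 23500 m.

23500 m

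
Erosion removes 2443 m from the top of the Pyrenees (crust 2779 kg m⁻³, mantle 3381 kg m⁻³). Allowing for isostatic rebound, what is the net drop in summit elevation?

Rebound u = e ρ_c/ρ_m = 2443 m × 2779/3381 = 2008 m.
Net surface drop = e − u = 2443 m − 2008 m = e (ρ_m − ρ_c)/ρ_m = 435 m.

435 m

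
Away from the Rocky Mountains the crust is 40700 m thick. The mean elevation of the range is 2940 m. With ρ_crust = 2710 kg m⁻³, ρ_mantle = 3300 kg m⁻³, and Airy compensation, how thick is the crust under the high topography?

Root depth r = h ρ_c / (ρ_m − ρ_c) = 2940 m × 2710 / 590 = 13500 m.
Total thickness = T + h + r = 40700 m + 2940 m + 13500 m = 57100 m.

57100 m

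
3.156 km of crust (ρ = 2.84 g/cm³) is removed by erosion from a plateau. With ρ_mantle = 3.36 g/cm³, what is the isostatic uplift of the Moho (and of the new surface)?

Unloading: uplift u = e ρ_c/ρ_m = 3.156 km × 2.84/3.36 = 2.67 km.

2.67 km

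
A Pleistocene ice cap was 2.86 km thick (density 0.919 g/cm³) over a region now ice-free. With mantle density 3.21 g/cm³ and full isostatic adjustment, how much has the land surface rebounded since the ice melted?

0.819 km

Removing the load lets mantle flow back in; uplift u satisfies ρ_ice t = ρ_m u.
u = t ρ_ice/ρ_m = 2.86 km × 0.919/3.21 = 0.819 km.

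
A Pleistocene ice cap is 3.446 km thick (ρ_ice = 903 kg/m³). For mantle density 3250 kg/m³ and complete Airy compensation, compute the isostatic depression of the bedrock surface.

0.957 km

By Archimedes' principle applied to the lithosphere: the ice load ρ_ice t is balanced by mantle displaced below, ρ_m s.
s = t ρ_ice / ρ_m = 3.446 km × 903/3250 = 0.957 km.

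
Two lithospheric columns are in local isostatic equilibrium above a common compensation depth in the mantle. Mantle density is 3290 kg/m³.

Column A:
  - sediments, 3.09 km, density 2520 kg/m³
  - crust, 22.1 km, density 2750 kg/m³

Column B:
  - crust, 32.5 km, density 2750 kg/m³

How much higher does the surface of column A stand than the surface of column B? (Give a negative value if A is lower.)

For any compensation level in the mantle, the mantle terms cancel and isostasy reduces to e = (Σt_A − Σt_B) − (Σ(ρt)_A − Σ(ρt)_B) / ρ_m.
Σt_A = 25.19 km; Σt_B = 32.5 km; Σ(ρt)_A = 68561.8; Σ(ρt)_B = 89375 (in km·kg/m³).
e = (25.19 − 32.5) − (68561.8 − 89375) / 3290 = −0.984 km.

−0.984 km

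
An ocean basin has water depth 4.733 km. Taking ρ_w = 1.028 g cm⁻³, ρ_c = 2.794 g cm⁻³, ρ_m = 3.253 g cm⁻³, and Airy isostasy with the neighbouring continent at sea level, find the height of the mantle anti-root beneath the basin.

18.2 km

Isostatic balance requires: replacing crust with seawater at the top is compensated by replacing crust with mantle at the base: d (ρ_c − ρ_w) = a (ρ_m − ρ_c).
a = d (ρ_c − ρ_w)/(ρ_m − ρ_c) = 4.733 km × 1.766/0.459 = 18.2 km.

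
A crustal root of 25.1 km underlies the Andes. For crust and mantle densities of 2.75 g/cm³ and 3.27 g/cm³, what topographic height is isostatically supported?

4.75 km

Balancing pressure at the compensation depth: ρ_c h = (ρ_m − ρ_c) r.
h = r (ρ_m − ρ_c) / ρ_c = 25.1 km × (3.27 − 2.75) / 2.75 = 4.75 km.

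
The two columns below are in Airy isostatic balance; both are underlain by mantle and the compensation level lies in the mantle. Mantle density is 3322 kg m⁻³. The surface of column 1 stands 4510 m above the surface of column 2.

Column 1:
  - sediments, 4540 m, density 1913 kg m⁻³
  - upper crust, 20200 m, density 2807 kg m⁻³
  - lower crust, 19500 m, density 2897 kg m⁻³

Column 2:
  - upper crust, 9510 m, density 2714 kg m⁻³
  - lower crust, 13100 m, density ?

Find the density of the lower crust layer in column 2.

2990 kg m⁻³

Take the compensation level at the base of the deeper column (depth z_c below the surface of column 1) and equate Σ ρ_i t_i down to z_c; mantle fills any gap and the z_c terms cancel.
Column 1: 4540×1913 + 20200×2807 + 19500×2897 + (z_c − 44240)×3322
Column 2: 4510×0 + 9510×2714 + 13100×ρ + (z_c − 4510 − 22610)×3322
The z_c×3322 term appears on both sides and cancels. Collect the known terms of each column as K = Σ(ρt)_known − 3322 × (depth of known layers): K_1 = 121877920 − 3322×44240 = −25087360; K_2 = 25810140 − 3322×(4510 + 22610) = −64282500.
Balance: K_1 = K_2 + 13100×ρ, so ρ = (K_1 − K_2)/13100 = 39195100/13100 = 2990 kg m⁻³.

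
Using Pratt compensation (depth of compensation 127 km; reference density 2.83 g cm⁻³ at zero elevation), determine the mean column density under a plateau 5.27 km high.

Pratt balance: ρ_ref D = ρ (D + h).
ρ = ρ_ref D/(D + h) = 2.83 × 127 km/(127 km + 5.27 km) = 2.72 g cm⁻³.

2.72 g cm⁻³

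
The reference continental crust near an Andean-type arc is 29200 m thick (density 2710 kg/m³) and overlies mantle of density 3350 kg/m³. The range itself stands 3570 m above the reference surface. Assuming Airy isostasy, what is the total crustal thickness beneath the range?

47900 m

Root depth r = h ρ_c / (ρ_m − ρ_c) = 3570 m × 2710 / 640 = 15120 m.
Total thickness = T + h + r = 29200 m + 3570 m + 15120 m = 47900 m.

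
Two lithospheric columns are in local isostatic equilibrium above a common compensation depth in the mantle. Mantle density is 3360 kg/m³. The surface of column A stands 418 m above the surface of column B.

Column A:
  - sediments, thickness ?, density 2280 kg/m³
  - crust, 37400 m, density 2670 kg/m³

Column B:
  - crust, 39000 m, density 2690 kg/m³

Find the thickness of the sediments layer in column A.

Take the compensation level at the base of the deeper column (depth z_c below the surface of column A) and equate Σ ρ_i t_i down to z_c; mantle fills any gap and the z_c terms cancel.
Column A: x×2280 + 37400×2670 + (z_c − 37400 − x)×3360
Column B: 418×0 + 39000×2690 + (z_c − 418 − 39000)×3360
The z_c×3360 term appears on both sides and cancels. Collect the known terms of each column as K = Σ(ρt)_known − 3360 × (depth of known layers): K_A = 99858000 − 3360×37400 = −25806000; K_B = 104910000 − 3360×(418 + 39000) = −27534480.
Balance: K_A − x×(3360 − 2280) = K_B, so x = (K_A − K_B)/(3360 − 2280) = 1728480/1080 = 1600 m.

1600 m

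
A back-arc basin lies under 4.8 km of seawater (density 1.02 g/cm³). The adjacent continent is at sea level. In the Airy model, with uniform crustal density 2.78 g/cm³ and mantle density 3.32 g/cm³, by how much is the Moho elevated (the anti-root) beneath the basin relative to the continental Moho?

15.6 km

Isostatic balance requires: replacing crust with seawater at the top is compensated by replacing crust with mantle at the base: d (ρ_c − ρ_w) = a (ρ_m − ρ_c).
a = d (ρ_c − ρ_w)/(ρ_m − ρ_c) = 4.8 km × 1.76/0.54 = 15.6 km.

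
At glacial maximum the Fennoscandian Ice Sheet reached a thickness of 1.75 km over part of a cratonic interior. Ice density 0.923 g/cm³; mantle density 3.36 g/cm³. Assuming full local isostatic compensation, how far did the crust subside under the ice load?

Balancing pressure at the compensation depth: the ice load ρ_ice t is balanced by mantle displaced below, ρ_m s.
s = t ρ_ice / ρ_m = 1.75 km × 0.923/3.36 = 0.481 km.

0.481 km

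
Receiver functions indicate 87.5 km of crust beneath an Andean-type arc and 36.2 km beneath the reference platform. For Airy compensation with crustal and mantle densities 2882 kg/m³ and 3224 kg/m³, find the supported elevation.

5.44 km

Excess crust Δ = 87.5 km − 36.2 km = 51.3 km, split between elevation h and root r with h + r = Δ.
Airy balance ρ_c h = (ρ_m − ρ_c) r gives r = h ρ_c/(ρ_m − ρ_c), so h (1 + ρ_c/(ρ_m − ρ_c)) = Δ, i.e. h = Δ (ρ_m − ρ_c)/ρ_m.
h = 51.3 km × 342/3224 = 5.44 km.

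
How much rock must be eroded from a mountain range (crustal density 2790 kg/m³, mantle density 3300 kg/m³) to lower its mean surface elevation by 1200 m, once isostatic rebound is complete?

Net drop Δ = e − u = e − e ρ_c/ρ_m = e (ρ_m − ρ_c)/ρ_m.
e = Δ ρ_m/(ρ_m − ρ_c) = 1200 m × 3300/510 = 7760 m.

7760 m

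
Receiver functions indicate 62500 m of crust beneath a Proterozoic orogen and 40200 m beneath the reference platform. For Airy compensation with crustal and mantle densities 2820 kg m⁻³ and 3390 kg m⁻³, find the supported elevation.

Excess crust Δ = 62500 m − 40200 m = 22300 m, split between elevation h and root r with h + r = Δ.
Airy balance ρ_c h = (ρ_m − ρ_c) r gives r = h ρ_c/(ρ_m − ρ_c), so h (1 + ρ_c/(ρ_m − ρ_c)) = Δ, i.e. h = Δ (ρ_m − ρ_c)/ρ_m.
h = 22300 m × 570/3390 = 3750 m.

3750 m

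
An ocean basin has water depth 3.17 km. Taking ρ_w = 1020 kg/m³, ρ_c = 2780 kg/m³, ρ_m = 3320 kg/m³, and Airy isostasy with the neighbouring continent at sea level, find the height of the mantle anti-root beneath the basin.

In Airy isostatic equilibrium: replacing crust with seawater at the top is compensated by replacing crust with mantle at the base: d (ρ_c − ρ_w) = a (ρ_m − ρ_c).
a = d (ρ_c − ρ_w)/(ρ_m − ρ_c) = 3.17 km × 1760/540 = 10.3 km.

10.3 km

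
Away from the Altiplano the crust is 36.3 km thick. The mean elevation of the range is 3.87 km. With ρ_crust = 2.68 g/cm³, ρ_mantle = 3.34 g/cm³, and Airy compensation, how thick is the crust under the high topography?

Root depth r = h ρ_c / (ρ_m − ρ_c) = 3.87 km × 2.68 / 0.66 = 15.71 km.
Total thickness = T + h + r = 36.3 km + 3.87 km + 15.71 km = 55.9 km.

55.9 km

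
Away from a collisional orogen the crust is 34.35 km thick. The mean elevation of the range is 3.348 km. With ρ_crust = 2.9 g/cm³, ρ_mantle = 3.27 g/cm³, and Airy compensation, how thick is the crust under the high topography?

Root depth r = h ρ_c / (ρ_m − ρ_c) = 3.348 km × 2.9 / 0.37 = 26.24 km.
Total thickness = T + h + r = 34.35 km + 3.348 km + 26.24 km = 63.9 km.

63.9 km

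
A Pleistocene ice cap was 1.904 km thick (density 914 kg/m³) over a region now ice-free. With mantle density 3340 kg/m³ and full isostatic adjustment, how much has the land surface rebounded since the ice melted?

Removing the load lets mantle flow back in; uplift u satisfies ρ_ice t = ρ_m u.
u = t ρ_ice/ρ_m = 1.904 km × 914/3340 = 0.521 km.

0.521 km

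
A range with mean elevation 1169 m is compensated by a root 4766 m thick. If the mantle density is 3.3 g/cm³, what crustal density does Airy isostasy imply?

2.65 g/cm³

ρ_c h = (ρ_m − ρ_c) r → ρ_c (h + r) = ρ_m r → ρ_c = ρ_m r / (h + r).
ρ_c = 3.3 × 4766 m / (1169 m + 4766 m) = 2.65 g/cm³.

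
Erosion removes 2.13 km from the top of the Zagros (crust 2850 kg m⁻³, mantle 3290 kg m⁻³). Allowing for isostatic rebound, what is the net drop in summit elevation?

Rebound u = e ρ_c/ρ_m = 2.13 km × 2850/3290 = 1.845 km.
Net surface drop = e − u = 2.13 km − 1.845 km = e (ρ_m − ρ_c)/ρ_m = 0.285 km.

0.285 km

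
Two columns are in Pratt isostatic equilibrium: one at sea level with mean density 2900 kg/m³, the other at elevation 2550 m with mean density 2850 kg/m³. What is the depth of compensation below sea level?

ρ_ref D = ρ (D + h) → D (ρ_ref − ρ) = ρ h.
D = ρ h/(ρ_ref − ρ) = 2850 × 2550 m/(2900 − 2850) = 145000 m.

145000 m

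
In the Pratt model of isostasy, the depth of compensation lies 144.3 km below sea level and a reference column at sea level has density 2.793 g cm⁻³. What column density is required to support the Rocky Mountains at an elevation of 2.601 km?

2.74 g cm⁻³

Pratt balance: ρ_ref D = ρ (D + h).
ρ = ρ_ref D/(D + h) = 2.793 × 144.3 km/(144.3 km + 2.601 km) = 2.74 g cm⁻³.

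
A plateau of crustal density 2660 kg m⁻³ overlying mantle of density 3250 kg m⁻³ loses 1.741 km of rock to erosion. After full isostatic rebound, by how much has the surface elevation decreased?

0.316 km

Rebound u = e ρ_c/ρ_m = 1.741 km × 2660/3250 = 1.425 km.
Net surface drop = e − u = 1.741 km − 1.425 km = e (ρ_m − ρ_c)/ρ_m = 0.316 km.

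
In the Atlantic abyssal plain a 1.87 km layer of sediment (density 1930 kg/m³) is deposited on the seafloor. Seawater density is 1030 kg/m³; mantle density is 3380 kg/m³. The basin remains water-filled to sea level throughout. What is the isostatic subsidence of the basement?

0.716 km

Submarine loading: the sediment displaces seawater, and the subsidence is in turn flooded, so s (ρ_m − ρ_w) = t (ρ_sed − ρ_w).
s = 1.87 km × (1930 − 1030) / (3380 − 1030) = 0.716 km.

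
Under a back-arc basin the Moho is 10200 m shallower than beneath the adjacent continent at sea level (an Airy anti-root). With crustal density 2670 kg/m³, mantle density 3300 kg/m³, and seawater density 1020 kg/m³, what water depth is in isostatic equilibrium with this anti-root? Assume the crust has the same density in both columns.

3890 m

Replacing a thickness d of crust by seawater at the top must be balanced by replacing crust with mantle at the base: d (ρ_c − ρ_w) = a (ρ_m − ρ_c).
d = a (ρ_m − ρ_c)/(ρ_c − ρ_w) = 10200 m × 630/1650 = 3890 m.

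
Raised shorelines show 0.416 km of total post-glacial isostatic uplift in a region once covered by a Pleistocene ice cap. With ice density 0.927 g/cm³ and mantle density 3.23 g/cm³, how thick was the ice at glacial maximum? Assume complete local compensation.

1.45 km

u = t ρ_ice/ρ_m → t = u ρ_m/ρ_ice = 0.416 km × 3.23/0.927 = 1.45 km.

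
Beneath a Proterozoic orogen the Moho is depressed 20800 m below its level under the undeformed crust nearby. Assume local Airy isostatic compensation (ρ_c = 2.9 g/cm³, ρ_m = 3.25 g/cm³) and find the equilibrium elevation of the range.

By Archimedes' principle applied to the lithosphere: ρ_c h = (ρ_m − ρ_c) r.
h = r (ρ_m − ρ_c) / ρ_c = 20800 m × (3.25 − 2.9) / 2.9 = 2510 m.

2510 m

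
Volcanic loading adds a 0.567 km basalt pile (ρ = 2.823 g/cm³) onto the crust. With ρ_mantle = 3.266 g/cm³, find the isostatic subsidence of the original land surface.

Subaerial loading: s = t ρ_load / ρ_m.
s = 0.567 km × 2.823/3.266 = 0.49 km.

0.49 km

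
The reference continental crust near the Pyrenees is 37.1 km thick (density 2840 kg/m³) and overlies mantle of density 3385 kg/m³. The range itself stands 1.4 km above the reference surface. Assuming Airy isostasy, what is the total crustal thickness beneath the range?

45.8 km

Root depth r = h ρ_c / (ρ_m − ρ_c) = 1.4 km × 2840 / 545 = 7.295 km.
Total thickness = T + h + r = 37.1 km + 1.4 km + 7.295 km = 45.8 km.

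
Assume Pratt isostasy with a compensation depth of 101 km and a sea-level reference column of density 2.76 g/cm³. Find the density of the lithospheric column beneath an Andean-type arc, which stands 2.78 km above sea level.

2.69 g/cm³

Pratt balance: ρ_ref D = ρ (D + h).
ρ = ρ_ref D/(D + h) = 2.76 × 101 km/(101 km + 2.78 km) = 2.69 g/cm³.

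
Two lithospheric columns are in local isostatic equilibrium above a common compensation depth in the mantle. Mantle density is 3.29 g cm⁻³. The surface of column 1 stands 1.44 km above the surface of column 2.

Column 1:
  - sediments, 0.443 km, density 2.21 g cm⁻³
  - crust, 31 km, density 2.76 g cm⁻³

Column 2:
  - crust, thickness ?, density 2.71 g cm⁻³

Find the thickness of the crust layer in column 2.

Take the compensation level at the base of the deeper column (depth z_c below the surface of column 1) and equate Σ ρ_i t_i down to z_c; mantle fills any gap and the z_c terms cancel.
Column 1: 0.443×2.21 + 31×2.76 + (z_c − 31.443)×3.29
Column 2: 1.44×0 + x×2.71 + (z_c − 1.44 − 0 − x)×3.29
The z_c×3.29 term appears on both sides and cancels. Collect the known terms of each column as K = Σ(ρt)_known − 3.29 × (depth of known layers): K_1 = 86.53903 − 3.29×31.443 = −16.90844; K_2 = 0 − 3.29×(1.44 + 0) = −4.7376.
Balance: K_1 = K_2 − x×(3.29 − 2.71), so x = (K_2 − K_1)/(3.29 − 2.71) = 12.1708/0.58 = 21 km.

21 km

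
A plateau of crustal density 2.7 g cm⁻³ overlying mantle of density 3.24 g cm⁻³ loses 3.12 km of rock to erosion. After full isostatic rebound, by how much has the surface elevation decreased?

Rebound u = e ρ_c/ρ_m = 3.12 km × 2.7/3.24 = 2.6 km.
Net surface drop = e − u = 3.12 km − 2.6 km = e (ρ_m − ρ_c)/ρ_m = 0.52 km.

0.52 km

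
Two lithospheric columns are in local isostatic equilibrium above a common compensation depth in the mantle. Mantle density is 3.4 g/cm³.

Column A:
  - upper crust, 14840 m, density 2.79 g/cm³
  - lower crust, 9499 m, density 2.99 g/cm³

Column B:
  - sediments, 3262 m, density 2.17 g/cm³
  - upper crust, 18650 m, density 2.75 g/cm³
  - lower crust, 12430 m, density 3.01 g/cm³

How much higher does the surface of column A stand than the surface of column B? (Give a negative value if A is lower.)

For any compensation level in the mantle, the mantle terms cancel and isostasy reduces to e = (Σt_A − Σt_B) − (Σ(ρt)_A − Σ(ρt)_B) / ρ_m.
Σt_A = 24339 m; Σt_B = 34342 m; Σ(ρt)_A = 69805.61; Σ(ρt)_B = 95780.34 (in m·g/cm³).
e = (24339 − 34342) − (69805.61 − 95780.34) / 3.4 = −2360 m.

−2360 m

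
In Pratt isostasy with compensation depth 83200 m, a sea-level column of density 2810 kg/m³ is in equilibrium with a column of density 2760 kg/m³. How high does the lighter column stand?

1510 m

ρ_ref D = ρ (D + h) → h = D (ρ_ref − ρ)/ρ.
h = 83200 m × (2810 − 2760)/2760 = 1510 m.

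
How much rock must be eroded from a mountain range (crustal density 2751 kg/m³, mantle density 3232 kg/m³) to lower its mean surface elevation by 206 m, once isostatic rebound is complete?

Net drop Δ = e − u = e − e ρ_c/ρ_m = e (ρ_m − ρ_c)/ρ_m.
e = Δ ρ_m/(ρ_m − ρ_c) = 206 m × 3232/481 = 1380 m.

1380 m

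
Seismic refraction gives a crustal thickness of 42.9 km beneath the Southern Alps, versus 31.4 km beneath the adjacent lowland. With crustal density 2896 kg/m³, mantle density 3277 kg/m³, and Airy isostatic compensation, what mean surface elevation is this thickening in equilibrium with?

1.34 km

Excess crust Δ = 42.9 km − 31.4 km = 11.5 km, split between elevation h and root r with h + r = Δ.
Airy balance ρ_c h = (ρ_m − ρ_c) r gives r = h ρ_c/(ρ_m − ρ_c), so h (1 + ρ_c/(ρ_m − ρ_c)) = Δ, i.e. h = Δ (ρ_m − ρ_c)/ρ_m.
h = 11.5 km × 381/3277 = 1.34 km.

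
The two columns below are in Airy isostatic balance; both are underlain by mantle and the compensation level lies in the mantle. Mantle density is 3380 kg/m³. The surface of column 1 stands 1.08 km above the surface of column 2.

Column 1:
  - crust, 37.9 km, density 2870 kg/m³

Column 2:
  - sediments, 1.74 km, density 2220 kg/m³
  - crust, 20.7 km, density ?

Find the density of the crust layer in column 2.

Take the compensation level at the base of the deeper column (depth z_c below the surface of column 1) and equate Σ ρ_i t_i down to z_c; mantle fills any gap and the z_c terms cancel.
Column 1: 37.9×2870 + (z_c − 37.9)×3380
Column 2: 1.08×0 + 1.74×2220 + 20.7×ρ + (z_c − 1.08 − 22.44)×3380
The z_c×3380 term appears on both sides and cancels. Collect the known terms of each column as K = Σ(ρt)_known − 3380 × (depth of known layers): K_1 = 108773 − 3380×37.9 = −19329; K_2 = 3862.8 − 3380×(1.08 + 22.44) = −75634.8.
Balance: K_1 = K_2 + 20.7×ρ, so ρ = (K_1 − K_2)/20.7 = 56305.8/20.7 = 2720 kg/m³.

2720 kg/m³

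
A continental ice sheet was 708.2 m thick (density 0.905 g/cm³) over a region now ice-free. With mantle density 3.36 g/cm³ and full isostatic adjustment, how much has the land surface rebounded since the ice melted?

Removing the load lets mantle flow back in; uplift u satisfies ρ_ice t = ρ_m u.
u = t ρ_ice/ρ_m = 708.2 m × 0.905/3.36 = 191 m.

191 m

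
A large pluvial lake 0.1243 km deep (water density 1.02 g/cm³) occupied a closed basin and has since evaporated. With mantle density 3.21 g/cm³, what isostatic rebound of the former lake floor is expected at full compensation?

u = d ρ_w/ρ_m = 0.1243 km × 1.02/3.21 = 0.0395 km.

0.0395 km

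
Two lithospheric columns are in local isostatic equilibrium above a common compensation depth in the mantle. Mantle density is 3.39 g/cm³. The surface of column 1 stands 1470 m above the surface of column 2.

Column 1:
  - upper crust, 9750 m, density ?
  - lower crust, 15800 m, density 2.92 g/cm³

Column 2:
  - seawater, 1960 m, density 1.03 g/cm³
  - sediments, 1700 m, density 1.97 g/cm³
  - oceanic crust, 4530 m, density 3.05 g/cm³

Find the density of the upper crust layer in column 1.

Take the compensation level at the base of the deeper column (depth z_c below the surface of column 1) and equate Σ ρ_i t_i down to z_c; mantle fills any gap and the z_c terms cancel.
Column 1: 9750×ρ + 15800×2.92 + (z_c − 25550)×3.39
Column 2: 1470×0 + 1960×1.03 + 1700×1.97 + 4530×3.05 + (z_c − 1470 − 8190)×3.39
The z_c×3.39 term appears on both sides and cancels. Collect the known terms of each column as K = Σ(ρt)_known − 3.39 × (depth of known layers): K_1 = 46136 − 3.39×25550 = −40478.5; K_2 = 19184.3 − 3.39×(1470 + 8190) = −13563.1.
Balance: K_1 + 9750×ρ = K_2, so ρ = (K_2 − K_1)/9750 = 26915.4/9750 = 2.76 g/cm³.

2.76 g/cm³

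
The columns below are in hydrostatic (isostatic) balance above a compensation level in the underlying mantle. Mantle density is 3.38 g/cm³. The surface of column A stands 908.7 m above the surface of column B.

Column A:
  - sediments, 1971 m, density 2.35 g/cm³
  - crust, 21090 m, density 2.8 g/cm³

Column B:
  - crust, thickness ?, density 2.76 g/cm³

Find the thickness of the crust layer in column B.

18000 m

Take the compensation level at the base of the deeper column (depth z_c below the surface of column A) and equate Σ ρ_i t_i down to z_c; mantle fills any gap and the z_c terms cancel.
Column A: 1971×2.35 + 21090×2.8 + (z_c − 23061)×3.38
Column B: 908.7×0 + x×2.76 + (z_c − 908.7 − 0 − x)×3.38
The z_c×3.38 term appears on both sides and cancels. Collect the known terms of each column as K = Σ(ρt)_known − 3.38 × (depth of known layers): K_A = 63683.85 − 3.38×23061 = −14262.33; K_B = 0 − 3.38×(908.7 + 0) = −3071.406.
Balance: K_A = K_B − x×(3.38 − 2.76), so x = (K_B − K_A)/(3.38 − 2.76) = 11190.9/0.62 = 18000 m.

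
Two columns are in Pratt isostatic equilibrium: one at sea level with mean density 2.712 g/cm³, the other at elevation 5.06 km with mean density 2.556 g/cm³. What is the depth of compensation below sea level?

ρ_ref D = ρ (D + h) → D (ρ_ref − ρ) = ρ h.
D = ρ h/(ρ_ref − ρ) = 2.556 × 5.06 km/(2.712 − 2.556) = 82.9 km.

82.9 km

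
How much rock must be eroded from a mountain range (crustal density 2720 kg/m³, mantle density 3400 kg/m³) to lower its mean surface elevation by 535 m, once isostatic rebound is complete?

2680 m

Net drop Δ = e − u = e − e ρ_c/ρ_m = e (ρ_m − ρ_c)/ρ_m.
e = Δ ρ_m/(ρ_m − ρ_c) = 535 m × 3400/680 = 2680 m.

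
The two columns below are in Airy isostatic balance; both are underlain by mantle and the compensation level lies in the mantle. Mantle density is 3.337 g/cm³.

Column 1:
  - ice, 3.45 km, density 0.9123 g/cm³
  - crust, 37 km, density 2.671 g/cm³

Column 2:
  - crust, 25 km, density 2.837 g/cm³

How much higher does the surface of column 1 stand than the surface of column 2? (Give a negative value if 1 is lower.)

6.15 km

For any compensation level in the mantle, the mantle terms cancel and isostasy reduces to e = (Σt_1 − Σt_2) − (Σ(ρt)_1 − Σ(ρt)_2) / ρ_m.
Σt_1 = 40.45 km; Σt_2 = 25 km; Σ(ρt)_1 = 101.974435; Σ(ρt)_2 = 70.925 (in km·g/cm³).
e = (40.45 − 25) − (101.974435 − 70.925) / 3.337 = 6.15 km.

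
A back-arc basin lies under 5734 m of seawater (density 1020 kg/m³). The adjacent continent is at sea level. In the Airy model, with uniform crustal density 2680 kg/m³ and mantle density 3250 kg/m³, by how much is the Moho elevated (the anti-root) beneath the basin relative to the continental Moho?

16700 m

In Airy isostatic equilibrium: replacing crust with seawater at the top is compensated by replacing crust with mantle at the base: d (ρ_c − ρ_w) = a (ρ_m − ρ_c).
a = d (ρ_c − ρ_w)/(ρ_m − ρ_c) = 5734 m × 1660/570 = 16700 m.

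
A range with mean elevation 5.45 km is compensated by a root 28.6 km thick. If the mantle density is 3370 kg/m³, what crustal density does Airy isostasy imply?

ρ_c h = (ρ_m − ρ_c) r → ρ_c (h + r) = ρ_m r → ρ_c = ρ_m r / (h + r).
ρ_c = 3370 × 28.6 km / (5.45 km + 28.6 km) = 2830 kg/m³.

2830 kg/m³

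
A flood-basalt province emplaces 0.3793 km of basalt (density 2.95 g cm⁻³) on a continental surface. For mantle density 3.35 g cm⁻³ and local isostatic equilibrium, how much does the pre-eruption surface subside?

0.334 km

Subaerial loading: s = t ρ_load / ρ_m.
s = 0.3793 km × 2.95/3.35 = 0.334 km.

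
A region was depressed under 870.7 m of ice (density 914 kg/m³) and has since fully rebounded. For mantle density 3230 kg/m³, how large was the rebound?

246 m

Removing the load lets mantle flow back in; uplift u satisfies ρ_ice t = ρ_m u.
u = t ρ_ice/ρ_m = 870.7 m × 914/3230 = 246 m.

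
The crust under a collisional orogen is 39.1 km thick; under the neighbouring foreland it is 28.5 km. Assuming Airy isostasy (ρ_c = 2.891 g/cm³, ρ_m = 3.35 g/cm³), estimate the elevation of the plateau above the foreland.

1.45 km

Excess crust Δ = 39.1 km − 28.5 km = 10.6 km, split between elevation h and root r with h + r = Δ.
Airy balance ρ_c h = (ρ_m − ρ_c) r gives r = h ρ_c/(ρ_m − ρ_c), so h (1 + ρ_c/(ρ_m − ρ_c)) = Δ, i.e. h = Δ (ρ_m − ρ_c)/ρ_m.
h = 10.6 km × 0.459/3.35 = 1.45 km.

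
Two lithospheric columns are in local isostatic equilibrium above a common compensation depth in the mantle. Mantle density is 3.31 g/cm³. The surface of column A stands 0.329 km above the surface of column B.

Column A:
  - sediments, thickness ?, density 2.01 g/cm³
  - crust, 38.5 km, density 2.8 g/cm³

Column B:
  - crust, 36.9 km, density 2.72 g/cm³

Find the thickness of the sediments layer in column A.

Take the compensation level at the base of the deeper column (depth z_c below the surface of column A) and equate Σ ρ_i t_i down to z_c; mantle fills any gap and the z_c terms cancel.
Column A: x×2.01 + 38.5×2.8 + (z_c − 38.5 − x)×3.31
Column B: 0.329×0 + 36.9×2.72 + (z_c − 0.329 − 36.9)×3.31
The z_c×3.31 term appears on both sides and cancels. Collect the known terms of each column as K = Σ(ρt)_known − 3.31 × (depth of known layers): K_A = 107.8 − 3.31×38.5 = −19.635; K_B = 100.368 − 3.31×(0.329 + 36.9) = −22.85999.
Balance: K_A − x×(3.31 − 2.01) = K_B, so x = (K_A − K_B)/(3.31 − 2.01) = 3.22499/1.3 = 2.48 km.

2.48 km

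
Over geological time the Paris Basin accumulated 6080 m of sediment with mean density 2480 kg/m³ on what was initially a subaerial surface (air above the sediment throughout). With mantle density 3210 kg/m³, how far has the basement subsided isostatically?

Subaerial load: s = t ρ_sed / ρ_m = 6080 m × 2480/3210 = 4700 m.

4700 m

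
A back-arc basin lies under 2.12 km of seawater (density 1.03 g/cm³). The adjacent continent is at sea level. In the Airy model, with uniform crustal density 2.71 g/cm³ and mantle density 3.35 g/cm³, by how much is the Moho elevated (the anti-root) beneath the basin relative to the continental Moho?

5.57 km

For local isostatic compensation: replacing crust with seawater at the top is compensated by replacing crust with mantle at the base: d (ρ_c − ρ_w) = a (ρ_m − ρ_c).
a = d (ρ_c − ρ_w)/(ρ_m − ρ_c) = 2.12 km × 1.68/0.64 = 5.57 km.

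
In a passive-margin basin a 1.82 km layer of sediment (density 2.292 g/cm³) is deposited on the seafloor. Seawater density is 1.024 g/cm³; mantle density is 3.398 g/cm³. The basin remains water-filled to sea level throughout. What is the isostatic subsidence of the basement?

0.972 km

Submarine loading: the sediment displaces seawater, and the subsidence is in turn flooded, so s (ρ_m − ρ_w) = t (ρ_sed − ρ_w).
s = 1.82 km × (2.292 − 1.024) / (3.398 − 1.024) = 0.972 km.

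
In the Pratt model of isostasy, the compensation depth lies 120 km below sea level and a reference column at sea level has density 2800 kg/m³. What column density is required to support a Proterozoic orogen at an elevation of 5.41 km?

Pratt balance: ρ_ref D = ρ (D + h).
ρ = ρ_ref D/(D + h) = 2800 × 120 km/(120 km + 5.41 km) = 2680 kg/m³.

2680 kg/m³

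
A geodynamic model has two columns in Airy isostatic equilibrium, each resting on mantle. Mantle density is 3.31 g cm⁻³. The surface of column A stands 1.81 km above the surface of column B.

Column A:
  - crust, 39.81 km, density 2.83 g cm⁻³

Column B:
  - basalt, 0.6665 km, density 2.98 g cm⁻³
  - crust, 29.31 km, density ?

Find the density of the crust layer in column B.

Take the compensation level at the base of the deeper column (depth z_c below the surface of column A) and equate Σ ρ_i t_i down to z_c; mantle fills any gap and the z_c terms cancel.
Column A: 39.81×2.83 + (z_c − 39.81)×3.31
Column B: 1.81×0 + 0.6665×2.98 + 29.31×ρ + (z_c − 1.81 − 29.9765)×3.31
The z_c×3.31 term appears on both sides and cancels. Collect the known terms of each column as K = Σ(ρt)_known − 3.31 × (depth of known layers): K_A = 112.6623 − 3.31×39.81 = −19.1088; K_B = 1.98617 − 3.31×(1.81 + 29.9765) = −103.227145.
Balance: K_A = K_B + 29.31×ρ, so ρ = (K_A − K_B)/29.31 = 84.1183/29.31 = 2.87 g cm⁻³.

2.87 g cm⁻³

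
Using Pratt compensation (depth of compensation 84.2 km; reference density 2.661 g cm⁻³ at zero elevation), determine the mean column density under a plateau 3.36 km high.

2.56 g cm⁻³

Pratt balance: ρ_ref D = ρ (D + h).
ρ = ρ_ref D/(D + h) = 2.661 × 84.2 km/(84.2 km + 3.36 km) = 2.56 g cm⁻³.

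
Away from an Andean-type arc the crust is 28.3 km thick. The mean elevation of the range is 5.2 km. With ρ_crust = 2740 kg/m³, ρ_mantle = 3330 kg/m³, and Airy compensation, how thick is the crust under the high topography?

57.6 km

Root depth r = h ρ_c / (ρ_m − ρ_c) = 5.2 km × 2740 / 590 = 24.15 km.
Total thickness = T + h + r = 28.3 km + 5.2 km + 24.15 km = 57.6 km.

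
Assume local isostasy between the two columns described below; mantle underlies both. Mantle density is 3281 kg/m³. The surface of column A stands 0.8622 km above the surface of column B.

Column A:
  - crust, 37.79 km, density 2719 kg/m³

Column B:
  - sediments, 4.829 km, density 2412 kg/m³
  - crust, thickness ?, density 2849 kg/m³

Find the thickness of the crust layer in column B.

Take the compensation level at the base of the deeper column (depth z_c below the surface of column A) and equate Σ ρ_i t_i down to z_c; mantle fills any gap and the z_c terms cancel.
Column A: 37.79×2719 + (z_c − 37.79)×3281
Column B: 0.8622×0 + 4.829×2412 + x×2849 + (z_c − 0.8622 − 4.829 − x)×3281
The z_c×3281 term appears on both sides and cancels. Collect the known terms of each column as K = Σ(ρt)_known − 3281 × (depth of known layers): K_A = 102751.01 − 3281×37.79 = −21237.98; K_B = 11647.548 − 3281×(0.8622 + 4.829) = −7025.2792.
Balance: K_A = K_B − x×(3281 − 2849), so x = (K_B − K_A)/(3281 − 2849) = 14212.7/432 = 32.9 km.

32.9 km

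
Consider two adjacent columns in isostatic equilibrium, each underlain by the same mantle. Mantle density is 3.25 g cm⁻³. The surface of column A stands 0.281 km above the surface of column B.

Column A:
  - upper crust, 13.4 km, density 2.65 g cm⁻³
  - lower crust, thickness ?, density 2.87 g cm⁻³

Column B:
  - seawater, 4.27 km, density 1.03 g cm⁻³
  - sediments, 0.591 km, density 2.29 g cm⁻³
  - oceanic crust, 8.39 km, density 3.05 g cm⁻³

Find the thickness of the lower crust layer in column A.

12.1 km

Take the compensation level at the base of the deeper column (depth z_c below the surface of column A) and equate Σ ρ_i t_i down to z_c; mantle fills any gap and the z_c terms cancel.
Column A: 13.4×2.65 + x×2.87 + (z_c − 13.4 − x)×3.25
Column B: 0.281×0 + 4.27×1.03 + 0.591×2.29 + 8.39×3.05 + (z_c − 0.281 − 13.251)×3.25
The z_c×3.25 term appears on both sides and cancels. Collect the known terms of each column as K = Σ(ρt)_known − 3.25 × (depth of known layers): K_A = 35.51 − 3.25×13.4 = −8.04; K_B = 31.34099 − 3.25×(0.281 + 13.251) = −12.63801.
Balance: K_A − x×(3.25 − 2.87) = K_B, so x = (K_A − K_B)/(3.25 − 2.87) = 4.59801/0.38 = 12.1 km.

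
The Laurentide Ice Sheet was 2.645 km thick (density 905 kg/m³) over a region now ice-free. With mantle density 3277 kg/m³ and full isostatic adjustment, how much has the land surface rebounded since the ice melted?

0.73 km

Removing the load lets mantle flow back in; uplift u satisfies ρ_ice t = ρ_m u.
u = t ρ_ice/ρ_m = 2.645 km × 905/3277 = 0.73 km.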